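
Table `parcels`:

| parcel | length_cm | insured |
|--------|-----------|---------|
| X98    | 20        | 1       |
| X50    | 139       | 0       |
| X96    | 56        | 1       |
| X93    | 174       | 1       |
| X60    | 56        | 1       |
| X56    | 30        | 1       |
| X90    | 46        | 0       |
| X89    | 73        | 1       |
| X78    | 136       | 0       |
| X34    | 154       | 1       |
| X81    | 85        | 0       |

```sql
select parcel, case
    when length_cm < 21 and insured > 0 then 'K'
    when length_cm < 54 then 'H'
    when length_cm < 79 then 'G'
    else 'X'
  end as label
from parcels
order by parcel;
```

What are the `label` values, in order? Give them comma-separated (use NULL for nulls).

X, X, H, G, X, X, G, H, X, G, K

parcel=X34: ELSE → X
parcel=X50: ELSE → X
parcel=X56: length_cm < 54 → H
parcel=X60: length_cm < 79 → G
parcel=X78: ELSE → X
parcel=X81: ELSE → X
parcel=X89: length_cm < 79 → G
parcel=X90: length_cm < 54 → H
parcel=X93: ELSE → X
parcel=X96: length_cm < 79 → G
parcel=X98: length_cm < 21 and insured > 0 → K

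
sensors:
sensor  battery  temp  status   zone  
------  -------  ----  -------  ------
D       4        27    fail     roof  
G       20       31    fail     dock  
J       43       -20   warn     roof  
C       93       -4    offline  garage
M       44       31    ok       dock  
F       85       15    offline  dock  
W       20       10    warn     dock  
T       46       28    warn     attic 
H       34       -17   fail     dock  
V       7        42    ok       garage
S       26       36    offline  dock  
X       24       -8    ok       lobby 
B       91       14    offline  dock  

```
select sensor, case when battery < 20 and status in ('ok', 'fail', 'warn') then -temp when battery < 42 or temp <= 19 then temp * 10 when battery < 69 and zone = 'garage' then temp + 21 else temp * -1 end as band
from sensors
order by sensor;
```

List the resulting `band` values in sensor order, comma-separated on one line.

sensor=B: battery < 42 or temp <= 19 → 140
sensor=C: battery < 42 or temp <= 19 → -40
sensor=D: battery < 20 and status in ('ok', 'fail', 'warn') → -27
sensor=F: battery < 42 or temp <= 19 → 150
sensor=G: battery < 42 or temp <= 19 → 310
sensor=H: battery < 42 or temp <= 19 → -170
sensor=J: battery < 42 or temp <= 19 → -200
sensor=M: ELSE → -31
sensor=S: battery < 42 or temp <= 19 → 360
sensor=T: ELSE → -28
sensor=V: battery < 20 and status in ('ok', 'fail', 'warn') → -42
sensor=W: battery < 42 or temp <= 19 → 100
sensor=X: battery < 42 or temp <= 19 → -80

140, -40, -27, 150, 310, -170, -200, -31, 360, -28, -42, 100, -80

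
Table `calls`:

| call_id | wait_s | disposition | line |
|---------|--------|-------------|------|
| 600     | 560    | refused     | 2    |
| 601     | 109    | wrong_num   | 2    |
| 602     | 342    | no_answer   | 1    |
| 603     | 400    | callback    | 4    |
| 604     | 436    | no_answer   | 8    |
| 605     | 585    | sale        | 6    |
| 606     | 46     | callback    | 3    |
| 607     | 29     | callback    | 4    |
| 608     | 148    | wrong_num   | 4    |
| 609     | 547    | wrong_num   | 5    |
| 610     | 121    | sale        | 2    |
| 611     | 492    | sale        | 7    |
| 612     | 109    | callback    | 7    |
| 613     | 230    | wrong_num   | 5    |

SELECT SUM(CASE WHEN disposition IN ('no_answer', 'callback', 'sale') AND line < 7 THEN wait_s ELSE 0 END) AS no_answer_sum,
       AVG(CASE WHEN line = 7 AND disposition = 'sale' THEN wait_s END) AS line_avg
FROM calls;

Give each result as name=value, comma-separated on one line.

[no_answer_sum: disposition IN ('no_answer', 'callback', 'sale') AND line < 7]
call_id=600: ✗
call_id=601: ✗
call_id=602: ✓ → 342
call_id=603: ✓ → 400
call_id=604: ✗
call_id=605: ✓ → 585
call_id=606: ✓ → 46
call_id=607: ✓ → 29
call_id=608: ✗
call_id=609: ✗
call_id=610: ✓ → 121
call_id=611: ✗
call_id=612: ✗
call_id=613: ✗
no_answer_sum = 342 + 400 + 585 + 46 + 29 + 121 = 1523
—
[line_avg: line = 7 AND disposition = 'sale']
call_id=600: ✗
call_id=601: ✗
call_id=602: ✗
call_id=603: ✗
call_id=604: ✗
call_id=605: ✗
call_id=606: ✗
call_id=607: ✗
call_id=608: ✗
call_id=609: ✗
call_id=610: ✗
call_id=611: ✓ → 492
call_id=612: ✗
call_id=613: ✗
line_avg = 492

no_answer_sum=1523, line_avg=492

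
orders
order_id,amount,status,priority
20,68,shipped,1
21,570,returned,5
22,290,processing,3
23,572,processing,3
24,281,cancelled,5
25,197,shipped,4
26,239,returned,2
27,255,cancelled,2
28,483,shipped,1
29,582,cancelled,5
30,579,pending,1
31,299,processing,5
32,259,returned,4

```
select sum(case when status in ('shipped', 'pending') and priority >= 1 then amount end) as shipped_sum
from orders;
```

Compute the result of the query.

order_id=20: ✓ → 68
order_id=21: ✗
order_id=22: ✗
order_id=23: ✗
order_id=24: ✗
order_id=25: ✓ → 197
order_id=26: ✗
order_id=27: ✗
order_id=28: ✓ → 483
order_id=29: ✗
order_id=30: ✓ → 579
order_id=31: ✗
order_id=32: ✗
shipped_sum = 68 + 197 + 483 + 579 = 1327

1327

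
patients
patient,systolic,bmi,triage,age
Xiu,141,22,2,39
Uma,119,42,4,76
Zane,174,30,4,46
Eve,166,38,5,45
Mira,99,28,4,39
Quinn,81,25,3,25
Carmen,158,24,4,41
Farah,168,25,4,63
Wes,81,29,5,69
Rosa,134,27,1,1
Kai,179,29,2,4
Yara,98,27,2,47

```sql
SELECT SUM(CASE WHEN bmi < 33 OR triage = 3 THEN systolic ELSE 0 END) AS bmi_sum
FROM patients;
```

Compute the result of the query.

patient=Xiu: ✓ → 141
patient=Uma: ✗
patient=Zane: ✓ → 174
patient=Eve: ✗
patient=Mira: ✓ → 99
patient=Quinn: ✓ → 81
patient=Carmen: ✓ → 158
patient=Farah: ✓ → 168
patient=Wes: ✓ → 81
patient=Rosa: ✓ → 134
patient=Kai: ✓ → 179
patient=Yara: ✓ → 98
bmi_sum = 141 + 174 + 99 + 81 + 158 + 168 + 81 + 134 + 179 + 98 = 1313

1313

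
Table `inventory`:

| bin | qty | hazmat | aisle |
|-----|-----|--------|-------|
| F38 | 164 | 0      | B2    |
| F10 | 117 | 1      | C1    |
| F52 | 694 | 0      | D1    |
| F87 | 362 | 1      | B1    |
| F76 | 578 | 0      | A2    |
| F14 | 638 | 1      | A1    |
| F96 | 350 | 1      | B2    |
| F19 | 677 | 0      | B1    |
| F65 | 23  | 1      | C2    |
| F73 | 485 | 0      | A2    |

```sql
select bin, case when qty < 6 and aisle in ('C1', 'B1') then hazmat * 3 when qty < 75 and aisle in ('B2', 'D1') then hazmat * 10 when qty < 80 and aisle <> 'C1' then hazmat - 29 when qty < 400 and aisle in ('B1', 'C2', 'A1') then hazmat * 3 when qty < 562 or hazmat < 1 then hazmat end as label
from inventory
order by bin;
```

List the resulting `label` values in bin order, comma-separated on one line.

bin=F10: qty < 562 or hazmat < 1 → 1
bin=F14: (no match → NULL) → NULL
bin=F19: qty < 562 or hazmat < 1 → 0
bin=F38: qty < 562 or hazmat < 1 → 0
bin=F52: qty < 562 or hazmat < 1 → 0
bin=F65: qty < 80 and aisle <> 'C1' → -28
bin=F73: qty < 562 or hazmat < 1 → 0
bin=F76: qty < 562 or hazmat < 1 → 0
bin=F87: qty < 400 and aisle in ('B1', 'C2', 'A1') → 3
bin=F96: qty < 562 or hazmat < 1 → 1

1, NULL, 0, 0, 0, -28, 0, 0, 3, 1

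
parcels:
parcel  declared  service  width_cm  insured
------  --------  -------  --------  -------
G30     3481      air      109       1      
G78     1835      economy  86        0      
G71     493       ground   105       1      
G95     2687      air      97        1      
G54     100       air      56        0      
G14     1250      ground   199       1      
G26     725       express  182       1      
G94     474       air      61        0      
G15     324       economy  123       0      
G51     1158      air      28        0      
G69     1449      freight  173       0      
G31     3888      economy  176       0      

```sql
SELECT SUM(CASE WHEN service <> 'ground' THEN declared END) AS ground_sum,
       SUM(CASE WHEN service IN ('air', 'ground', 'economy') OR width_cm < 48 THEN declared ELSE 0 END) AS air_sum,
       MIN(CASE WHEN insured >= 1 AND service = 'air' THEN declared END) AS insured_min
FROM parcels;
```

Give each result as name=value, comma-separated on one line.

[ground_sum: service <> 'ground']
parcel=G30: ✓ → 3481
parcel=G78: ✓ → 1835
parcel=G71: ✗
parcel=G95: ✓ → 2687
parcel=G54: ✓ → 100
parcel=G14: ✗
parcel=G26: ✓ → 725
parcel=G94: ✓ → 474
parcel=G15: ✓ → 324
parcel=G51: ✓ → 1158
parcel=G69: ✓ → 1449
parcel=G31: ✓ → 3888
ground_sum = 3481 + 1835 + 2687 + 100 + 725 + 474 + 324 + 1158 + 1449 + 3888 = 16121
—
[air_sum: service IN ('air', 'ground', 'economy') OR width_cm < 48]
parcel=G30: ✓ → 3481
parcel=G78: ✓ → 1835
parcel=G71: ✓ → 493
parcel=G95: ✓ → 2687
parcel=G54: ✓ → 100
parcel=G14: ✓ → 1250
parcel=G26: ✗
parcel=G94: ✓ → 474
parcel=G15: ✓ → 324
parcel=G51: ✓ → 1158
parcel=G69: ✗
parcel=G31: ✓ → 3888
air_sum = 3481 + 1835 + 493 + 2687 + 100 + 1250 + 474 + 324 + 1158 + 3888 = 15690
—
[insured_min: insured >= 1 AND service = 'air']
parcel=G30: ✓ → 3481
parcel=G78: ✗
parcel=G71: ✗
parcel=G95: ✓ → 2687
parcel=G54: ✗
parcel=G14: ✗
parcel=G26: ✗
parcel=G94: ✗
parcel=G15: ✗
parcel=G51: ✗
parcel=G69: ✗
parcel=G31: ✗
insured_min = MIN(3481, 2687) = 2687

ground_sum=16121, air_sum=15690, insured_min=2687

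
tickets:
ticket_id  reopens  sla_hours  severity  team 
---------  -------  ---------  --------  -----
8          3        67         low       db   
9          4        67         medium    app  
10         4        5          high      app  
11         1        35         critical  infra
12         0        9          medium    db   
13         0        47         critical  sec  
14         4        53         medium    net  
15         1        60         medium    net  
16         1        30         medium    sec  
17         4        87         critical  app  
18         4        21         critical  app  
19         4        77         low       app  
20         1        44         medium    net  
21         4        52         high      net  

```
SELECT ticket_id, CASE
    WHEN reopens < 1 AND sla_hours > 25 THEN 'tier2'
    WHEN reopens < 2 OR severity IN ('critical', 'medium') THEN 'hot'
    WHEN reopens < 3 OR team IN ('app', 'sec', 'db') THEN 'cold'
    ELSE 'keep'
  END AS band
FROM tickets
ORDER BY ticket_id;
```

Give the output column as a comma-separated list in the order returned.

cold, hot, cold, hot, hot, tier2, hot, hot, hot, hot, hot, cold, hot, keep

ticket_id=8: reopens < 3 OR team IN ('app', 'sec', 'db') → cold
ticket_id=9: reopens < 2 OR severity IN ('critical', 'medium') → hot
ticket_id=10: reopens < 3 OR team IN ('app', 'sec', 'db') → cold
ticket_id=11: reopens < 2 OR severity IN ('critical', 'medium') → hot
ticket_id=12: reopens < 2 OR severity IN ('critical', 'medium') → hot
ticket_id=13: reopens < 1 AND sla_hours > 25 → tier2
ticket_id=14: reopens < 2 OR severity IN ('critical', 'medium') → hot
ticket_id=15: reopens < 2 OR severity IN ('critical', 'medium') → hot
ticket_id=16: reopens < 2 OR severity IN ('critical', 'medium') → hot
ticket_id=17: reopens < 2 OR severity IN ('critical', 'medium') → hot
ticket_id=18: reopens < 2 OR severity IN ('critical', 'medium') → hot
ticket_id=19: reopens < 3 OR team IN ('app', 'sec', 'db') → cold
ticket_id=20: reopens < 2 OR severity IN ('critical', 'medium') → hot
ticket_id=21: ELSE → keep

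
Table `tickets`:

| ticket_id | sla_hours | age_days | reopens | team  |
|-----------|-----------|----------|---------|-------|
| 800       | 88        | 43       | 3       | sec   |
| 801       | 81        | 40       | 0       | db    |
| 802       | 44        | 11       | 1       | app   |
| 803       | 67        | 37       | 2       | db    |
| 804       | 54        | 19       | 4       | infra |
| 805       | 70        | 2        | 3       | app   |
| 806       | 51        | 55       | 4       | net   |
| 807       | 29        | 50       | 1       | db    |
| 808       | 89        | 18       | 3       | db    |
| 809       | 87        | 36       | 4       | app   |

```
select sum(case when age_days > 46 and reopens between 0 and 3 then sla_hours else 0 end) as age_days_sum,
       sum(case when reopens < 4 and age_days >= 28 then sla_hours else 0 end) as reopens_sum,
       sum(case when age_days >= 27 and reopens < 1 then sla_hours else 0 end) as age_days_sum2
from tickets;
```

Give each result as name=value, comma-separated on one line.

age_days_sum=29, reopens_sum=265, age_days_sum2=81

[age_days_sum: age_days > 46 and reopens between 0 and 3]
ticket_id=800: ✗
ticket_id=801: ✗
ticket_id=802: ✗
ticket_id=803: ✗
ticket_id=804: ✗
ticket_id=805: ✗
ticket_id=806: ✗
ticket_id=807: ✓ → 29
ticket_id=808: ✗
ticket_id=809: ✗
age_days_sum = 29
—
[reopens_sum: reopens < 4 and age_days >= 28]
ticket_id=800: ✓ → 88
ticket_id=801: ✓ → 81
ticket_id=802: ✗
ticket_id=803: ✓ → 67
ticket_id=804: ✗
ticket_id=805: ✗
ticket_id=806: ✗
ticket_id=807: ✓ → 29
ticket_id=808: ✗
ticket_id=809: ✗
reopens_sum = 88 + 81 + 67 + 29 = 265
—
[age_days_sum2: age_days >= 27 and reopens < 1]
ticket_id=800: ✗
ticket_id=801: ✓ → 81
ticket_id=802: ✗
ticket_id=803: ✗
ticket_id=804: ✗
ticket_id=805: ✗
ticket_id=806: ✗
ticket_id=807: ✗
ticket_id=808: ✗
ticket_id=809: ✗
age_days_sum2 = 81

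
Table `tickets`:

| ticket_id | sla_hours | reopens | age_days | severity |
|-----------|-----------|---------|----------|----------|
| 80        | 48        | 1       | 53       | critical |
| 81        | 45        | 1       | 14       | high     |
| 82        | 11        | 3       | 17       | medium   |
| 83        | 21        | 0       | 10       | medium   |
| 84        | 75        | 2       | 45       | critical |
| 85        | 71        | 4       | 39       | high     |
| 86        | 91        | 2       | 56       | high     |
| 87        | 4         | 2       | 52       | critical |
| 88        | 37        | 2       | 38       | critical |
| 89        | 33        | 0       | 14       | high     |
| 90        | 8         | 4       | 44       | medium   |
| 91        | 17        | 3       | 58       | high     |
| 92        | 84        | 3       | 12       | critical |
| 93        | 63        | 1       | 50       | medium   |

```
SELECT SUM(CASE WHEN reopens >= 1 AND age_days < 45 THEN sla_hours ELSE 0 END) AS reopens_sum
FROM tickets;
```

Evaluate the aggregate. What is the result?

256

ticket_id=80: ✗
ticket_id=81: ✓ → 45
ticket_id=82: ✓ → 11
ticket_id=83: ✗
ticket_id=84: ✗
ticket_id=85: ✓ → 71
ticket_id=86: ✗
ticket_id=87: ✗
ticket_id=88: ✓ → 37
ticket_id=89: ✗
ticket_id=90: ✓ → 8
ticket_id=91: ✗
ticket_id=92: ✓ → 84
ticket_id=93: ✗
reopens_sum = 45 + 11 + 71 + 37 + 8 + 84 = 256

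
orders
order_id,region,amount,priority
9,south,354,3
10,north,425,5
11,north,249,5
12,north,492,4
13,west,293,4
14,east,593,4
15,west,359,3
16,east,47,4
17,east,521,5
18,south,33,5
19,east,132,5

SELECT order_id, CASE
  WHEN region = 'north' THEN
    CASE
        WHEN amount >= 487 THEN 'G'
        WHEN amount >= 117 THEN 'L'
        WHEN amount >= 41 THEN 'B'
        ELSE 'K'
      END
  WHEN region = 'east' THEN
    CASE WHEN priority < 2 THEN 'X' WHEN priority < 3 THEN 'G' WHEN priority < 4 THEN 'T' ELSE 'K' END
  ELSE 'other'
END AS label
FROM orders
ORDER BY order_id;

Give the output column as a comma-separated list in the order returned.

other, L, L, G, other, K, other, K, K, other, K

order_id=9: region='south' → outer ELSE → other
order_id=10: region='north' → inner[amount >= 117] → L
order_id=11: region='north' → inner[amount >= 117] → L
order_id=12: region='north' → inner[amount >= 487] → G
order_id=13: region='west' → outer ELSE → other
order_id=14: region='east' → inner[ELSE] → K
order_id=15: region='west' → outer ELSE → other
order_id=16: region='east' → inner[ELSE] → K
order_id=17: region='east' → inner[ELSE] → K
order_id=18: region='south' → outer ELSE → other
order_id=19: region='east' → inner[ELSE] → K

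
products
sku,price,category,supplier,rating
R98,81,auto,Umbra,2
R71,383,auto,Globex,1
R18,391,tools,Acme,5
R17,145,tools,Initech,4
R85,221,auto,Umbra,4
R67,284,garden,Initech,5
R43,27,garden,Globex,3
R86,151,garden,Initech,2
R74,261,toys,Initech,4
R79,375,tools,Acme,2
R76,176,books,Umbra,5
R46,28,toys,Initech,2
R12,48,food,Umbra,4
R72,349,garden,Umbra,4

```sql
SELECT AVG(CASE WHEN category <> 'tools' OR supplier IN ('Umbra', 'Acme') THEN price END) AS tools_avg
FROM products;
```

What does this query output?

213.4615384615

sku=R98: ✓ → 81
sku=R71: ✓ → 383
sku=R18: ✓ → 391
sku=R17: ✗
sku=R85: ✓ → 221
sku=R67: ✓ → 284
sku=R43: ✓ → 27
sku=R86: ✓ → 151
sku=R74: ✓ → 261
sku=R79: ✓ → 375
sku=R76: ✓ → 176
sku=R46: ✓ → 28
sku=R12: ✓ → 48
sku=R72: ✓ → 349
tools_avg = (81 + 383 + 391 + 221 + 284 + 27 + 151 + 261 + 375 + 176 + 28 + 48 + 349) / 13 = 213.4615384615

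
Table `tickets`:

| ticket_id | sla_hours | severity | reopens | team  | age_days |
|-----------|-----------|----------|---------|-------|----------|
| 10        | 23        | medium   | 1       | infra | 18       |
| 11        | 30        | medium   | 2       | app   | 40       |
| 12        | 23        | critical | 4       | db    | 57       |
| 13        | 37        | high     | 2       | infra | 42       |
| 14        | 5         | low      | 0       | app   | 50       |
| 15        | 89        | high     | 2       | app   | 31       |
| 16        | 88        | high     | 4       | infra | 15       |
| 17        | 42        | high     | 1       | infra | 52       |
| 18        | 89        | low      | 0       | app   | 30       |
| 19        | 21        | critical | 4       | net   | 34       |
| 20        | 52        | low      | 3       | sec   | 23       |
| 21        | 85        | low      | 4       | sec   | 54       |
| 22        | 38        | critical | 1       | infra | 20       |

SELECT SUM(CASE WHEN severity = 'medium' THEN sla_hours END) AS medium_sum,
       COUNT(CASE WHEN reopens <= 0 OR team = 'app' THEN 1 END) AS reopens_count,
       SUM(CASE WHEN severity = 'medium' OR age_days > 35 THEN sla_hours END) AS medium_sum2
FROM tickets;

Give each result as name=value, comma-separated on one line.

medium_sum=53, reopens_count=4, medium_sum2=245

[medium_sum: severity = 'medium']
ticket_id=10: ✓ → 23
ticket_id=11: ✓ → 30
ticket_id=12: ✗
ticket_id=13: ✗
ticket_id=14: ✗
ticket_id=15: ✗
ticket_id=16: ✗
ticket_id=17: ✗
ticket_id=18: ✗
ticket_id=19: ✗
ticket_id=20: ✗
ticket_id=21: ✗
ticket_id=22: ✗
medium_sum = 23 + 30 = 53
—
[reopens_count: reopens <= 0 OR team = 'app']
ticket_id=10: ✗
ticket_id=11: ✓ → 1
ticket_id=12: ✗
ticket_id=13: ✗
ticket_id=14: ✓ → 1
ticket_id=15: ✓ → 1
ticket_id=16: ✗
ticket_id=17: ✗
ticket_id=18: ✓ → 1
ticket_id=19: ✗
ticket_id=20: ✗
ticket_id=21: ✗
ticket_id=22: ✗
reopens_count = COUNT(1, 1, 1, 1) = 4
—
[medium_sum2: severity = 'medium' OR age_days > 35]
ticket_id=10: ✓ → 23
ticket_id=11: ✓ → 30
ticket_id=12: ✓ → 23
ticket_id=13: ✓ → 37
ticket_id=14: ✓ → 5
ticket_id=15: ✗
ticket_id=16: ✗
ticket_id=17: ✓ → 42
ticket_id=18: ✗
ticket_id=19: ✗
ticket_id=20: ✗
ticket_id=21: ✓ → 85
ticket_id=22: ✗
medium_sum2 = 23 + 30 + 23 + 37 + 5 + 42 + 85 = 245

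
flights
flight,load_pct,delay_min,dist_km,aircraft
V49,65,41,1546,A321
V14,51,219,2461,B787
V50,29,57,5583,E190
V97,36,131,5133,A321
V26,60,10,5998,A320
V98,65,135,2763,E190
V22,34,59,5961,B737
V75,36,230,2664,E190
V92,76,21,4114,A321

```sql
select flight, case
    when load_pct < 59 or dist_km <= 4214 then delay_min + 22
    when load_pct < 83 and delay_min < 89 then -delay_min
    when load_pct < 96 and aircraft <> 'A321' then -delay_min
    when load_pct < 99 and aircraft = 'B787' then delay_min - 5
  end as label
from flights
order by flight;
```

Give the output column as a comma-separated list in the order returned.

flight=V14: load_pct < 59 or dist_km <= 4214 → 241
flight=V22: load_pct < 59 or dist_km <= 4214 → 81
flight=V26: load_pct < 83 and delay_min < 89 → -10
flight=V49: load_pct < 59 or dist_km <= 4214 → 63
flight=V50: load_pct < 59 or dist_km <= 4214 → 79
flight=V75: load_pct < 59 or dist_km <= 4214 → 252
flight=V92: load_pct < 59 or dist_km <= 4214 → 43
flight=V97: load_pct < 59 or dist_km <= 4214 → 153
flight=V98: load_pct < 59 or dist_km <= 4214 → 157

241, 81, -10, 63, 79, 252, 43, 153, 157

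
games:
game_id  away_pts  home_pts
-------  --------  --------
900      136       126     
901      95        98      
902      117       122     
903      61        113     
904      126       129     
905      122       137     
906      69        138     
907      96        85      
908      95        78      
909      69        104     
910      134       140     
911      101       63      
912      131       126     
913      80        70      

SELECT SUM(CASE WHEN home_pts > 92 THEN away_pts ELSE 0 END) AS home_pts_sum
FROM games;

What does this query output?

game_id=900: ✓ → 136
game_id=901: ✓ → 95
game_id=902: ✓ → 117
game_id=903: ✓ → 61
game_id=904: ✓ → 126
game_id=905: ✓ → 122
game_id=906: ✓ → 69
game_id=907: ✗
game_id=908: ✗
game_id=909: ✓ → 69
game_id=910: ✓ → 134
game_id=911: ✗
game_id=912: ✓ → 131
game_id=913: ✗
home_pts_sum = 136 + 95 + 117 + 61 + 126 + 122 + 69 + 69 + 134 + 131 = 1060

1060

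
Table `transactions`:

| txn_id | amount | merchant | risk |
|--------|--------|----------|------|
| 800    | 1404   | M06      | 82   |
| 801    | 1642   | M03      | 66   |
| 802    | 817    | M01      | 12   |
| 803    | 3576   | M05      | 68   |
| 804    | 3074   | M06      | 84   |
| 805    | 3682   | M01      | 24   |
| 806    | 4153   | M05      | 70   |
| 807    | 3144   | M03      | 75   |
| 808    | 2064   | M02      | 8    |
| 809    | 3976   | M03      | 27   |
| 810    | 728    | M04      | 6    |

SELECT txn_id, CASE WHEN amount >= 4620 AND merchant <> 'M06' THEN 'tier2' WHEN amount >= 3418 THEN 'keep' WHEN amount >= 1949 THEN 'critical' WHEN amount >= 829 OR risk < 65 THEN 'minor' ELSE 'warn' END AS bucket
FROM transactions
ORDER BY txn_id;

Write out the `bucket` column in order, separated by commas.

txn_id=800: amount >= 829 OR risk < 65 → minor
txn_id=801: amount >= 829 OR risk < 65 → minor
txn_id=802: amount >= 829 OR risk < 65 → minor
txn_id=803: amount >= 3418 → keep
txn_id=804: amount >= 1949 → critical
txn_id=805: amount >= 3418 → keep
txn_id=806: amount >= 3418 → keep
txn_id=807: amount >= 1949 → critical
txn_id=808: amount >= 1949 → critical
txn_id=809: amount >= 3418 → keep
txn_id=810: amount >= 829 OR risk < 65 → minor

minor, minor, minor, keep, critical, keep, keep, critical, critical, keep, minor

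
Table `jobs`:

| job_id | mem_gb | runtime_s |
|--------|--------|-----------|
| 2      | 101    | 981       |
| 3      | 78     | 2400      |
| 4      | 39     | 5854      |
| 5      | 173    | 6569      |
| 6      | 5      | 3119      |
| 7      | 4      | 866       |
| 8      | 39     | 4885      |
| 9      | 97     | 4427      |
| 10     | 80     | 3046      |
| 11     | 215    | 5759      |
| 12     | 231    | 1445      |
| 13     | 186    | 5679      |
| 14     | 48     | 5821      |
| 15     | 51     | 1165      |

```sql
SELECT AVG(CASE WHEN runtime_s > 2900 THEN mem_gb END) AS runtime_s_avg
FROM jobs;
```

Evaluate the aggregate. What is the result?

98

job_id=2: ✗
job_id=3: ✗
job_id=4: ✓ → 39
job_id=5: ✓ → 173
job_id=6: ✓ → 5
job_id=7: ✗
job_id=8: ✓ → 39
job_id=9: ✓ → 97
job_id=10: ✓ → 80
job_id=11: ✓ → 215
job_id=12: ✗
job_id=13: ✓ → 186
job_id=14: ✓ → 48
job_id=15: ✗
runtime_s_avg = (39 + 173 + 5 + 39 + 97 + 80 + 215 + 186 + 48) / 9 = 98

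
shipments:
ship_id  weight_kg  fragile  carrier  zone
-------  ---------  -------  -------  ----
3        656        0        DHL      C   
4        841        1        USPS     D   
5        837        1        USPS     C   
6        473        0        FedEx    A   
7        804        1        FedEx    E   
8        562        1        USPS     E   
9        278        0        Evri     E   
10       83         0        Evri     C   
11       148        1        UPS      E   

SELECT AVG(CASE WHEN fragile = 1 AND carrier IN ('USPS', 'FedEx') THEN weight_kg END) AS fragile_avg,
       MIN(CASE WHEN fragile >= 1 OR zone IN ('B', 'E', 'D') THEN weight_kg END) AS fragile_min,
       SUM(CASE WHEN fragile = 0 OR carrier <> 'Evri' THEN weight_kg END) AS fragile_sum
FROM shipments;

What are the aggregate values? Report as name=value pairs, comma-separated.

[fragile_avg: fragile = 1 AND carrier IN ('USPS', 'FedEx')]
ship_id=3: ✗
ship_id=4: ✓ → 841
ship_id=5: ✓ → 837
ship_id=6: ✗
ship_id=7: ✓ → 804
ship_id=8: ✓ → 562
ship_id=9: ✗
ship_id=10: ✗
ship_id=11: ✗
fragile_avg = (841 + 837 + 804 + 562) / 4 = 761
—
[fragile_min: fragile >= 1 OR zone IN ('B', 'E', 'D')]
ship_id=3: ✗
ship_id=4: ✓ → 841
ship_id=5: ✓ → 837
ship_id=6: ✗
ship_id=7: ✓ → 804
ship_id=8: ✓ → 562
ship_id=9: ✓ → 278
ship_id=10: ✗
ship_id=11: ✓ → 148
fragile_min = MIN(841, 837, 804, 562, 278, 148) = 148
—
[fragile_sum: fragile = 0 OR carrier <> 'Evri']
ship_id=3: ✓ → 656
ship_id=4: ✓ → 841
ship_id=5: ✓ → 837
ship_id=6: ✓ → 473
ship_id=7: ✓ → 804
ship_id=8: ✓ → 562
ship_id=9: ✓ → 278
ship_id=10: ✓ → 83
ship_id=11: ✓ → 148
fragile_sum = 656 + 841 + 837 + 473 + 804 + 562 + 278 + 83 + 148 = 4682

fragile_avg=761, fragile_min=148, fragile_sum=4682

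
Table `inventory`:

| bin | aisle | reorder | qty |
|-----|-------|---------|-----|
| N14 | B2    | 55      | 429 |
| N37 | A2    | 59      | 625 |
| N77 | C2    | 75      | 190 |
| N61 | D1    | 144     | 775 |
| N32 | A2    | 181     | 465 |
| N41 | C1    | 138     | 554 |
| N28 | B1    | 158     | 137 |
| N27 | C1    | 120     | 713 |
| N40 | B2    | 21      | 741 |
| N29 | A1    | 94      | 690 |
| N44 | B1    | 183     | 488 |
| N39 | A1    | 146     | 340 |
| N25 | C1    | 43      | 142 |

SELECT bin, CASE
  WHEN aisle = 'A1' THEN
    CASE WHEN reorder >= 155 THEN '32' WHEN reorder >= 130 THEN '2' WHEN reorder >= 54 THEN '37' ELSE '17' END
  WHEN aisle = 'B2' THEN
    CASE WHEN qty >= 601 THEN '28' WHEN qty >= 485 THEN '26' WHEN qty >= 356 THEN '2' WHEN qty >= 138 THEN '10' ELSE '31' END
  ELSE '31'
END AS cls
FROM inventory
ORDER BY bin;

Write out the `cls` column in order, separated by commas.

bin=N14: aisle='B2' → inner[qty >= 356] → 2
bin=N25: aisle='C1' → outer ELSE → 31
bin=N27: aisle='C1' → outer ELSE → 31
bin=N28: aisle='B1' → outer ELSE → 31
bin=N29: aisle='A1' → inner[reorder >= 54] → 37
bin=N32: aisle='A2' → outer ELSE → 31
bin=N37: aisle='A2' → outer ELSE → 31
bin=N39: aisle='A1' → inner[reorder >= 130] → 2
bin=N40: aisle='B2' → inner[qty >= 601] → 28
bin=N41: aisle='C1' → outer ELSE → 31
bin=N44: aisle='B1' → outer ELSE → 31
bin=N61: aisle='D1' → outer ELSE → 31
bin=N77: aisle='C2' → outer ELSE → 31

2, 31, 31, 31, 37, 31, 31, 2, 28, 31, 31, 31, 31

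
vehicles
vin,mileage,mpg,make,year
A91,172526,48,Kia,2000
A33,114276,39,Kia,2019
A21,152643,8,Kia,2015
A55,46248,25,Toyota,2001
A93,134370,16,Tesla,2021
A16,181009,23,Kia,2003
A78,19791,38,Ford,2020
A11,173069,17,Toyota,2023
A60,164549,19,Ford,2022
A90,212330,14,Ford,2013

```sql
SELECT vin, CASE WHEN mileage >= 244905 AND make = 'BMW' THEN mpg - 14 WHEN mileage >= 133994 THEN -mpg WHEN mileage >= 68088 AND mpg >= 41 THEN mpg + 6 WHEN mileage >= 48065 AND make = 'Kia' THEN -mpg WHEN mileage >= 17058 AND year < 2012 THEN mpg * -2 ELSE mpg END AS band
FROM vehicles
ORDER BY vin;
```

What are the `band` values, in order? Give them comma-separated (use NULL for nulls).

vin=A11: mileage >= 133994 → -17
vin=A16: mileage >= 133994 → -23
vin=A21: mileage >= 133994 → -8
vin=A33: mileage >= 48065 AND make = 'Kia' → -39
vin=A55: mileage >= 17058 AND year < 2012 → -50
vin=A60: mileage >= 133994 → -19
vin=A78: ELSE → 38
vin=A90: mileage >= 133994 → -14
vin=A91: mileage >= 133994 → -48
vin=A93: mileage >= 133994 → -16

-17, -23, -8, -39, -50, -19, 38, -14, -48, -16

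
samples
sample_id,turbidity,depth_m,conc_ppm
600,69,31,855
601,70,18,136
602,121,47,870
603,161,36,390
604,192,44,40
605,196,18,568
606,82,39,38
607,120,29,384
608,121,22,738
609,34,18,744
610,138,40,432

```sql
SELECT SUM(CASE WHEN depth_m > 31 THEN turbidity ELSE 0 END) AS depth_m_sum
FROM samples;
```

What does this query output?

694

sample_id=600: ✗
sample_id=601: ✗
sample_id=602: ✓ → 121
sample_id=603: ✓ → 161
sample_id=604: ✓ → 192
sample_id=605: ✗
sample_id=606: ✓ → 82
sample_id=607: ✗
sample_id=608: ✗
sample_id=609: ✗
sample_id=610: ✓ → 138
depth_m_sum = 121 + 161 + 192 + 82 + 138 = 694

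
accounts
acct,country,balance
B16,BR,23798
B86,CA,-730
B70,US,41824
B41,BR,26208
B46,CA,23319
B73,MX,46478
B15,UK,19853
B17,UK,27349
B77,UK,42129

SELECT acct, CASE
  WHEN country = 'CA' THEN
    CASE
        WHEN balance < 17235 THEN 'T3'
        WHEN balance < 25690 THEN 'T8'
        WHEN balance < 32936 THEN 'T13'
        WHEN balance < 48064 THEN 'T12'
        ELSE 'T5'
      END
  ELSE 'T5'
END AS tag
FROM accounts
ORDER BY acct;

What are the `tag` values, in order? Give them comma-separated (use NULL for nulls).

T5, T5, T5, T5, T8, T5, T5, T5, T3

acct=B15: country='UK' → outer ELSE → T5
acct=B16: country='BR' → outer ELSE → T5
acct=B17: country='UK' → outer ELSE → T5
acct=B41: country='BR' → outer ELSE → T5
acct=B46: country='CA' → inner[balance < 25690] → T8
acct=B70: country='US' → outer ELSE → T5
acct=B73: country='MX' → outer ELSE → T5
acct=B77: country='UK' → outer ELSE → T5
acct=B86: country='CA' → inner[balance < 17235] → T3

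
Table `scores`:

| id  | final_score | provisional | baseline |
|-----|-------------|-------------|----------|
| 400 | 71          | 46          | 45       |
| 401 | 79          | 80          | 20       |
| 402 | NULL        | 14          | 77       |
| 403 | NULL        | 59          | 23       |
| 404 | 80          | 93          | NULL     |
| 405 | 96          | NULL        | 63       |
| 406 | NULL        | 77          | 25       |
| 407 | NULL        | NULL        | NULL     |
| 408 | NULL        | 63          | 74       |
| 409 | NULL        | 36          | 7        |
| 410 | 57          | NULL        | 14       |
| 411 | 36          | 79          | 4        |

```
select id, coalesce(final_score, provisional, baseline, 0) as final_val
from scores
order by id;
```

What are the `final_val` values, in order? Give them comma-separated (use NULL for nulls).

71, 79, 14, 59, 80, 96, 77, 0, 63, 36, 57, 36

id=400: final_score=71 → 71
id=401: final_score=79 → 79
id=402: final_score=NULL, provisional=14 → 14
id=403: final_score=NULL, provisional=59 → 59
id=404: final_score=80 → 80
id=405: final_score=96 → 96
id=406: final_score=NULL, provisional=77 → 77
id=407: final_score=NULL, provisional=NULL, baseline=NULL, → literal 0 → 0
id=408: final_score=NULL, provisional=63 → 63
id=409: final_score=NULL, provisional=36 → 36
id=410: final_score=57 → 57
id=411: final_score=36 → 36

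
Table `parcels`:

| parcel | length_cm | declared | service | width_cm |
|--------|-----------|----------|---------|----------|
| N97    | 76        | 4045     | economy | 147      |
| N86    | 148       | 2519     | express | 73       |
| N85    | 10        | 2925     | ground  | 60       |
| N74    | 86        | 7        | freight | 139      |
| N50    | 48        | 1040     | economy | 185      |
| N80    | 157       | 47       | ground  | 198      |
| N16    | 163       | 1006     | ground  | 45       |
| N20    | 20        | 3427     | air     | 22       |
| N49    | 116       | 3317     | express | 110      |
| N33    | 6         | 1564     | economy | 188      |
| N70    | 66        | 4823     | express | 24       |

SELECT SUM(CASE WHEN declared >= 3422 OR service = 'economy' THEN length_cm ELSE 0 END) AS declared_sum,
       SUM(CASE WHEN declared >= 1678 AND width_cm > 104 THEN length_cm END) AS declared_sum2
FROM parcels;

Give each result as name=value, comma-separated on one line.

declared_sum=216, declared_sum2=192

[declared_sum: declared >= 3422 OR service = 'economy']
parcel=N97: ✓ → 76
parcel=N86: ✗
parcel=N85: ✗
parcel=N74: ✗
parcel=N50: ✓ → 48
parcel=N80: ✗
parcel=N16: ✗
parcel=N20: ✓ → 20
parcel=N49: ✗
parcel=N33: ✓ → 6
parcel=N70: ✓ → 66
declared_sum = 76 + 48 + 20 + 6 + 66 = 216
—
[declared_sum2: declared >= 1678 AND width_cm > 104]
parcel=N97: ✓ → 76
parcel=N86: ✗
parcel=N85: ✗
parcel=N74: ✗
parcel=N50: ✗
parcel=N80: ✗
parcel=N16: ✗
parcel=N20: ✗
parcel=N49: ✓ → 116
parcel=N33: ✗
parcel=N70: ✗
declared_sum2 = 76 + 116 = 192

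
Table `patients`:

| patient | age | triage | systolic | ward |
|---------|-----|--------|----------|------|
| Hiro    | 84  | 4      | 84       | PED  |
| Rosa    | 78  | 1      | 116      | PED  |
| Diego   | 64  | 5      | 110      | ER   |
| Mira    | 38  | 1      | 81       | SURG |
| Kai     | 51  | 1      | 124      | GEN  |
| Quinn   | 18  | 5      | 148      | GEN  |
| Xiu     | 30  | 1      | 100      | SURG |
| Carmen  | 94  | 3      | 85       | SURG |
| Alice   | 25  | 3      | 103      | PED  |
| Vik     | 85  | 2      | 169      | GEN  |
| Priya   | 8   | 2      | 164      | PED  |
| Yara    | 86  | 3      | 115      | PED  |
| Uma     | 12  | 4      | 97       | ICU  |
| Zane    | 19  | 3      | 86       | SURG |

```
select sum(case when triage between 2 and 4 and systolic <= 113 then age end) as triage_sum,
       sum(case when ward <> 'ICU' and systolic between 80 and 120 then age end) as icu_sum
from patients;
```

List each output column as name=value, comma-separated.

triage_sum=234, icu_sum=518

[triage_sum: triage between 2 and 4 and systolic <= 113]
patient=Hiro: ✓ → 84
patient=Rosa: ✗
patient=Diego: ✗
patient=Mira: ✗
patient=Kai: ✗
patient=Quinn: ✗
patient=Xiu: ✗
patient=Carmen: ✓ → 94
patient=Alice: ✓ → 25
patient=Vik: ✗
patient=Priya: ✗
patient=Yara: ✗
patient=Uma: ✓ → 12
patient=Zane: ✓ → 19
triage_sum = 84 + 94 + 25 + 12 + 19 = 234
—
[icu_sum: ward <> 'ICU' and systolic between 80 and 120]
patient=Hiro: ✓ → 84
patient=Rosa: ✓ → 78
patient=Diego: ✓ → 64
patient=Mira: ✓ → 38
patient=Kai: ✗
patient=Quinn: ✗
patient=Xiu: ✓ → 30
patient=Carmen: ✓ → 94
patient=Alice: ✓ → 25
patient=Vik: ✗
patient=Priya: ✗
patient=Yara: ✓ → 86
patient=Uma: ✗
patient=Zane: ✓ → 19
icu_sum = 84 + 78 + 64 + 38 + 30 + 94 + 25 + 86 + 19 = 518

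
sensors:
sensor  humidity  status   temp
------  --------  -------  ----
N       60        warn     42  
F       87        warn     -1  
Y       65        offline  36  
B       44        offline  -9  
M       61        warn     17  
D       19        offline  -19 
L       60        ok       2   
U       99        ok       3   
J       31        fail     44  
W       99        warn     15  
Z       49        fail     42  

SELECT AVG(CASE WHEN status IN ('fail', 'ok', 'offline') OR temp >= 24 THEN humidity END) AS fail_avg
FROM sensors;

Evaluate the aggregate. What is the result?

sensor=N: ✓ → 60
sensor=F: ✗
sensor=Y: ✓ → 65
sensor=B: ✓ → 44
sensor=M: ✗
sensor=D: ✓ → 19
sensor=L: ✓ → 60
sensor=U: ✓ → 99
sensor=J: ✓ → 31
sensor=W: ✗
sensor=Z: ✓ → 49
fail_avg = (60 + 65 + 44 + 19 + 60 + 99 + 31 + 49) / 8 = 53.375

53.375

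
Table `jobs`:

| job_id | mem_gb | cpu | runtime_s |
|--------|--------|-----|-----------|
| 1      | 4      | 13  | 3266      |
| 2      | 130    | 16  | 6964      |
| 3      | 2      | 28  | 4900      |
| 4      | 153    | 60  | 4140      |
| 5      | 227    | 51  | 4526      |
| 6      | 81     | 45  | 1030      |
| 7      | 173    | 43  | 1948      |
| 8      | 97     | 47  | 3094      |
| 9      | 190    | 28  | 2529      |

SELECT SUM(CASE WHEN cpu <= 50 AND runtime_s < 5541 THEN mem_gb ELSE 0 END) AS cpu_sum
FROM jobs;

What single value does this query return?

547

job_id=1: ✓ → 4
job_id=2: ✗
job_id=3: ✓ → 2
job_id=4: ✗
job_id=5: ✗
job_id=6: ✓ → 81
job_id=7: ✓ → 173
job_id=8: ✓ → 97
job_id=9: ✓ → 190
cpu_sum = 4 + 2 + 81 + 173 + 97 + 190 = 547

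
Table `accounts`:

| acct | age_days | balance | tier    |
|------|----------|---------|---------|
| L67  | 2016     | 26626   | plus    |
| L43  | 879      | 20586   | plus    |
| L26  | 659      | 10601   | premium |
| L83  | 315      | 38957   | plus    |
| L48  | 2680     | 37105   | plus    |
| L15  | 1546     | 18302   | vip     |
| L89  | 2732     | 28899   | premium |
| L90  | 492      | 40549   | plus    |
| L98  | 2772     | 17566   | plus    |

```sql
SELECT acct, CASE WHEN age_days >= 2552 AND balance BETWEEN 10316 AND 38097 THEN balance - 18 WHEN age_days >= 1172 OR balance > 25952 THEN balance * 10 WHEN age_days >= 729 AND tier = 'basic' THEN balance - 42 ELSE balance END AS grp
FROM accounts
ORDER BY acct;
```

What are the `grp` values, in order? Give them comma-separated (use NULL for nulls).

acct=L15: age_days >= 1172 OR balance > 25952 → 183020
acct=L26: ELSE → 10601
acct=L43: ELSE → 20586
acct=L48: age_days >= 2552 AND balance BETWEEN 10316 AND 38097 → 37087
acct=L67: age_days >= 1172 OR balance > 25952 → 266260
acct=L83: age_days >= 1172 OR balance > 25952 → 389570
acct=L89: age_days >= 2552 AND balance BETWEEN 10316 AND 38097 → 28881
acct=L90: age_days >= 1172 OR balance > 25952 → 405490
acct=L98: age_days >= 2552 AND balance BETWEEN 10316 AND 38097 → 17548

183020, 10601, 20586, 37087, 266260, 389570, 28881, 405490, 17548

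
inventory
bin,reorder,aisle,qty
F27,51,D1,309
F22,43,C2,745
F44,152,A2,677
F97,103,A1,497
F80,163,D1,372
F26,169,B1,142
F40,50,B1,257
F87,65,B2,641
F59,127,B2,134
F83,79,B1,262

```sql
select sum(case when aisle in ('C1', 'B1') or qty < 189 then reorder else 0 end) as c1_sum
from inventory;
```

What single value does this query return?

bin=F27: ✗
bin=F22: ✗
bin=F44: ✗
bin=F97: ✗
bin=F80: ✗
bin=F26: ✓ → 169
bin=F40: ✓ → 50
bin=F87: ✗
bin=F59: ✓ → 127
bin=F83: ✓ → 79
c1_sum = 169 + 50 + 127 + 79 = 425

425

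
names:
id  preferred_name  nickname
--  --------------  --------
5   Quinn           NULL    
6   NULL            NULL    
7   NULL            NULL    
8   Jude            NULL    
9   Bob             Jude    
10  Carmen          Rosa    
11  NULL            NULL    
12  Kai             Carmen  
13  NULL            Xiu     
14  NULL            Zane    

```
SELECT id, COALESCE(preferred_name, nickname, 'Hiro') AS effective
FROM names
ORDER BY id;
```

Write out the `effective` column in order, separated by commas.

Quinn, Hiro, Hiro, Jude, Bob, Carmen, Hiro, Kai, Xiu, Zane

id=5: preferred_name=Quinn → Quinn
id=6: preferred_name=NULL, nickname=NULL, → literal Hiro → Hiro
id=7: preferred_name=NULL, nickname=NULL, → literal Hiro → Hiro
id=8: preferred_name=Jude → Jude
id=9: preferred_name=Bob → Bob
id=10: preferred_name=Carmen → Carmen
id=11: preferred_name=NULL, nickname=NULL, → literal Hiro → Hiro
id=12: preferred_name=Kai → Kai
id=13: preferred_name=NULL, nickname=Xiu → Xiu
id=14: preferred_name=NULL, nickname=Zane → Zane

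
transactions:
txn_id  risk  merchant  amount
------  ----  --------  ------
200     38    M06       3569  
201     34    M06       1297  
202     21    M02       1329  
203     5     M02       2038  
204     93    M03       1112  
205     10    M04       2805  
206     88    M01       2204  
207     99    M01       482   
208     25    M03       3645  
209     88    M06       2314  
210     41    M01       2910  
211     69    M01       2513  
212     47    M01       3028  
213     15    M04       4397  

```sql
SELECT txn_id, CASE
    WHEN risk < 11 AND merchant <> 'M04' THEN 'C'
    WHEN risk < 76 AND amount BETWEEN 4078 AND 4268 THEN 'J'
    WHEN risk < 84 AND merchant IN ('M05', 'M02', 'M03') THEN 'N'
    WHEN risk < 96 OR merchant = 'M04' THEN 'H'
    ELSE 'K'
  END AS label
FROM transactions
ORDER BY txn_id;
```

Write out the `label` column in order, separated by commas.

txn_id=200: risk < 96 OR merchant = 'M04' → H
txn_id=201: risk < 96 OR merchant = 'M04' → H
txn_id=202: risk < 84 AND merchant IN ('M05', 'M02', 'M03') → N
txn_id=203: risk < 11 AND merchant <> 'M04' → C
txn_id=204: risk < 96 OR merchant = 'M04' → H
txn_id=205: risk < 96 OR merchant = 'M04' → H
txn_id=206: risk < 96 OR merchant = 'M04' → H
txn_id=207: ELSE → K
txn_id=208: risk < 84 AND merchant IN ('M05', 'M02', 'M03') → N
txn_id=209: risk < 96 OR merchant = 'M04' → H
txn_id=210: risk < 96 OR merchant = 'M04' → H
txn_id=211: risk < 96 OR merchant = 'M04' → H
txn_id=212: risk < 96 OR merchant = 'M04' → H
txn_id=213: risk < 96 OR merchant = 'M04' → H

H, H, N, C, H, H, H, K, N, H, H, H, H, H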